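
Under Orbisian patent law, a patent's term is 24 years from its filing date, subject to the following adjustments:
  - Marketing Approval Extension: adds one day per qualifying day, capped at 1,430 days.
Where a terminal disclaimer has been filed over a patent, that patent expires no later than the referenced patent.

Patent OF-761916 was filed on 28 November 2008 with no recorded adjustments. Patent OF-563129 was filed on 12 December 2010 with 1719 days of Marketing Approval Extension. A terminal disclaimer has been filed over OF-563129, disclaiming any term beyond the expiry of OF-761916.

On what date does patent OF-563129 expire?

Natural term of OF-563129:
  Base: filing + 24 years → 12 December 2034.
  Marketing Approval Extension: 1719 days claimed exceeds the 1430-day cap, so +1430 days → 11 November 2038.
Expiry of referenced patent OF-761916:
  Base: filing + 24 years → 28 November 2032.
Terminal disclaimer: OF-563129 expires on the earlier of 11 November 2038 and 28 November 2032.

November 28, 2032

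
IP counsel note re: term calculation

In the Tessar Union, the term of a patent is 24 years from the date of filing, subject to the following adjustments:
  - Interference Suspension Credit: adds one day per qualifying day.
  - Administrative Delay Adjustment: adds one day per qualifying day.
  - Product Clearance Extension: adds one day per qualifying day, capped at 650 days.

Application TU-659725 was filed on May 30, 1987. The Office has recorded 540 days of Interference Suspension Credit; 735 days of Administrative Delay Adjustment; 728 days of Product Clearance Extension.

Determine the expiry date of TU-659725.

2016-09-05

Base term: filing date + 24 years → 30 May 2011.
Interference Suspension Credit: +540 days → 20 November 2012.
Administrative Delay Adjustment: +735 days → 25 November 2014.
Product Clearance Extension: 728 days claimed exceeds the 650-day cap, so +650 days → 5 September 2016.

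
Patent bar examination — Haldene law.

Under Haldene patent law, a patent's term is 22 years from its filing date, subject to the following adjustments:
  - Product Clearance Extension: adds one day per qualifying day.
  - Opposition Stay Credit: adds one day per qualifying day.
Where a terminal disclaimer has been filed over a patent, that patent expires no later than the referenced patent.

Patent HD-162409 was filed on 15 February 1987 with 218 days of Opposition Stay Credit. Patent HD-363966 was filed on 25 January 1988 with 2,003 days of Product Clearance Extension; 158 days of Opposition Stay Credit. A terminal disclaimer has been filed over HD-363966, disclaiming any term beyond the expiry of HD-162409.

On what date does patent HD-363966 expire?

2009-09-21

Natural term of HD-363966:
  Base: filing + 22 years → 25 January 2010.
  Product Clearance Extension: +2003 days → 21 July 2015.
  Opposition Stay Credit: +158 days → 26 December 2015.
Expiry of referenced patent HD-162409:
  Base: filing + 22 years → 15 February 2009.
  Opposition Stay Credit: +218 days → 21 September 2009.
Terminal disclaimer: HD-363966 expires on the earlier of 26 December 2015 and 21 September 2009.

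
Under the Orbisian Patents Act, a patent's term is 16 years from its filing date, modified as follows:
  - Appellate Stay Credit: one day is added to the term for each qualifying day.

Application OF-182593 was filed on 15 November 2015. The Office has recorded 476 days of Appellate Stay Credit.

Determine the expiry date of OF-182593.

Base term: filing date + 16 years → 15 November 2031.
Appellate Stay Credit: +476 days → 5 March 2033.

March 5, 2033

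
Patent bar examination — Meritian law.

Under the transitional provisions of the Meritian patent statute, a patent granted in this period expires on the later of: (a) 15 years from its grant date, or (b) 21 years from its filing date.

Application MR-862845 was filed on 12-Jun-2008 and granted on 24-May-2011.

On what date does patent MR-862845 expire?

(a) grant + 15 years → 24 May 2026.
(b) filing + 21 years → 12 June 2029.
Later of the two: 12 June 2029.

2029-06-12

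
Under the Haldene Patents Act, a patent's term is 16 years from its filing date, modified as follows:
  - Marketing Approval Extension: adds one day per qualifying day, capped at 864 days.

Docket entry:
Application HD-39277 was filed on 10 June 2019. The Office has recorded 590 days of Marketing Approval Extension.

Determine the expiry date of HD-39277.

Base term: filing date + 16 years → 10 June 2035.
Marketing Approval Extension: 590 days (within the 864-day cap) → +590 days → 20 January 2037.

2037-01-20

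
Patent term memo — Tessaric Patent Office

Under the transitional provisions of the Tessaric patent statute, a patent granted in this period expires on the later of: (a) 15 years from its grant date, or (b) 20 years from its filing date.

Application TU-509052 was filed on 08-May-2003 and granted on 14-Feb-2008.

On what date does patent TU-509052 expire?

(a) grant + 15 years → 14 February 2023.
(b) filing + 20 years → 8 May 2023.
Later of the two: 8 May 2023.

May 8, 2023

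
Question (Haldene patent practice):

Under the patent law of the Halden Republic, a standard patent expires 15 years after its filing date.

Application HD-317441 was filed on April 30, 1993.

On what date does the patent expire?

April 30, 2008

Filing date + 15 years → 30 April 2008.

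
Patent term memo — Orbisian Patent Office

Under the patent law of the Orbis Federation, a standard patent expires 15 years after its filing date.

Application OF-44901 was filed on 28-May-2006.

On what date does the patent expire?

2021-05-28

Filing date + 15 years → 28 May 2021.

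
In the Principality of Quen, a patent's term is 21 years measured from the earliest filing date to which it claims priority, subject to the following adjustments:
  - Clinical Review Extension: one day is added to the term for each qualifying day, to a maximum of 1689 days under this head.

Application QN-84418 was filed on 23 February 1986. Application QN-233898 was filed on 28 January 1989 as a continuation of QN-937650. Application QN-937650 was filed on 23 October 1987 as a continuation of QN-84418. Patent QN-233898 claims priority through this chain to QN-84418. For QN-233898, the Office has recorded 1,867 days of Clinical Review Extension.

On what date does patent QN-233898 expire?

October 9, 2011

Earliest priority filing: 23 February 1986.
Base term: 23 February 1986 + 21 years → 23 February 2007.
Clinical Review Extension: 1867 days claimed exceeds the 1689-day cap, so +1689 days → 9 October 2011.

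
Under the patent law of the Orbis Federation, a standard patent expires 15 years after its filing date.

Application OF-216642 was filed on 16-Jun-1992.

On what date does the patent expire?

Filing date + 15 years → 16 June 2007.

2007-06-16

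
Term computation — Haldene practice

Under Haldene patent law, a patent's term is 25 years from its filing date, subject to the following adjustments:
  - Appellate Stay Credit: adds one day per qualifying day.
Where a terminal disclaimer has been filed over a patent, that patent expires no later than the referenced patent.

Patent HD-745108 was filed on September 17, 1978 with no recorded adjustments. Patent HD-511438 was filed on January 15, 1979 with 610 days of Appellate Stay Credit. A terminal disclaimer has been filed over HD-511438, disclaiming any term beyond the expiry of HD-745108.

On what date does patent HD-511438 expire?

September 17, 2003

Natural term of HD-511438:
  Base: filing + 25 years → 15 January 2004.
  Appellate Stay Credit: +610 days → 16 September 2005.
Expiry of referenced patent HD-745108:
  Base: filing + 25 years → 17 September 2003.
Terminal disclaimer: HD-511438 expires on the earlier of 16 September 2005 and 17 September 2003.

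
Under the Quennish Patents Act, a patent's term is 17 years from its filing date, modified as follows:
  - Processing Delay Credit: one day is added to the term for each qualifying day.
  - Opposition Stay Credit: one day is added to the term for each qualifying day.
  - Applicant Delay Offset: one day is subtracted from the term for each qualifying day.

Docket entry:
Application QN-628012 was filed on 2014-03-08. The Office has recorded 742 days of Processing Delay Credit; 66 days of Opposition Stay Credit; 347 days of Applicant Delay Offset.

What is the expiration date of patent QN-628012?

Base term: filing date + 17 years → 8 March 2031.
Processing Delay Credit: +742 days → 19 March 2033.
Opposition Stay Credit: +66 days → 24 May 2033.
Applicant Delay Offset: −347 days → 11 June 2032.

June 11, 2032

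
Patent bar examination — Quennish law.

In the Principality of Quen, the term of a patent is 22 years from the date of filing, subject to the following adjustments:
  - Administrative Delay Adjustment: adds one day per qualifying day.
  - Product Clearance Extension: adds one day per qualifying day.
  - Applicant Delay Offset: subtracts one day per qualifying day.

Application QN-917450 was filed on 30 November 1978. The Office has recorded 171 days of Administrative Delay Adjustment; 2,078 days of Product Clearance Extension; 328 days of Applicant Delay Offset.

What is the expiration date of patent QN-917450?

2006-03-05

Base term: filing date + 22 years → 30 November 2000.
Administrative Delay Adjustment: +171 days → 20 May 2001.
Product Clearance Extension: +2078 days → 27 January 2007.
Applicant Delay Offset: −328 days → 5 March 2006.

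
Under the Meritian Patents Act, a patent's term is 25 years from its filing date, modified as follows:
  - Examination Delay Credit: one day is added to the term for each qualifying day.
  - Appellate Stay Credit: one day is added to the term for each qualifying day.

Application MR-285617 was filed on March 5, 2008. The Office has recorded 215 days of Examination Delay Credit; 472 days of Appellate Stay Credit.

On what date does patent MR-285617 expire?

2035-01-21

Base term: filing date + 25 years → 5 March 2033.
Examination Delay Credit: +215 days → 6 October 2033.
Appellate Stay Credit: +472 days → 21 January 2035.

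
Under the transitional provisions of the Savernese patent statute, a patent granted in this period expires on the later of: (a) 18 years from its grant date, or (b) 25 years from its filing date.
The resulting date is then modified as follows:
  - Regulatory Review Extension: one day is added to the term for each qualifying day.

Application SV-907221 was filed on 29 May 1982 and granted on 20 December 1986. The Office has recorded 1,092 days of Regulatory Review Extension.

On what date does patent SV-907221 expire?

2010-05-25

(a) grant + 18 years → 20 December 2004.
(b) filing + 25 years → 29 May 2007.
Later of the two: 29 May 2007.
Regulatory Review Extension: +1092 days → 25 May 2010.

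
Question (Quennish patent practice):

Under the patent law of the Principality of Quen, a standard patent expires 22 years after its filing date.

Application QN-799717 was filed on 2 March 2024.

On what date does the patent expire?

2046-03-02

Filing date + 22 years → 2 March 2046.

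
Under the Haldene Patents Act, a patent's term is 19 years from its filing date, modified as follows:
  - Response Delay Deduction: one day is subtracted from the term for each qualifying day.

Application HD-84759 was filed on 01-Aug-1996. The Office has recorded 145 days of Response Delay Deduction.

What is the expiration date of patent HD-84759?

Base term: filing date + 19 years → 1 August 2015.
Response Delay Deduction: −145 days → 9 March 2015.

March 9, 2015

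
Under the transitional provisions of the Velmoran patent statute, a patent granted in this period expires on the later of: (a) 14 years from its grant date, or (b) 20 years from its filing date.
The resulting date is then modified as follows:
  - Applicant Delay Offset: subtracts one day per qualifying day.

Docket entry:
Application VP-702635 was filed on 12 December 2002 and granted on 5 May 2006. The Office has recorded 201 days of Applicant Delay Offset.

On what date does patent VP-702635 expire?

May 25, 2022

(a) grant + 14 years → 5 May 2020.
(b) filing + 20 years → 12 December 2022.
Later of the two: 12 December 2022.
Applicant Delay Offset: −201 days → 25 May 2022.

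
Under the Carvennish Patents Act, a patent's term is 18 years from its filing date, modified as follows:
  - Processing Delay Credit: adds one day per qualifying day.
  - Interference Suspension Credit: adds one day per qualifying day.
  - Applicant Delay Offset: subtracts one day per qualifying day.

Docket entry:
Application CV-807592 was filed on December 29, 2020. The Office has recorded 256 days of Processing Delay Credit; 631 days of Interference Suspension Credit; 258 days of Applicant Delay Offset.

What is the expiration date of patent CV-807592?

Base term: filing date + 18 years → 29 December 2038.
Processing Delay Credit: +256 days → 11 September 2039.
Interference Suspension Credit: +631 days → 3 June 2041.
Applicant Delay Offset: −258 days → 18 September 2040.

September 18, 2040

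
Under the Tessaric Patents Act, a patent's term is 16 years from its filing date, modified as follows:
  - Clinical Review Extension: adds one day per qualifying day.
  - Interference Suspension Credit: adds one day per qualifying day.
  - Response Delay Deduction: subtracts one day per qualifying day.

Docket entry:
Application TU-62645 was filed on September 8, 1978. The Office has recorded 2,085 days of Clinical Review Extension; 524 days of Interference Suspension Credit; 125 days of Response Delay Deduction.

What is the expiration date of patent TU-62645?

June 27, 2001

Base term: filing date + 16 years → 8 September 1994.
Clinical Review Extension: +2085 days → 24 May 2000.
Interference Suspension Credit: +524 days → 30 October 2001.
Response Delay Deduction: −125 days → 27 June 2001.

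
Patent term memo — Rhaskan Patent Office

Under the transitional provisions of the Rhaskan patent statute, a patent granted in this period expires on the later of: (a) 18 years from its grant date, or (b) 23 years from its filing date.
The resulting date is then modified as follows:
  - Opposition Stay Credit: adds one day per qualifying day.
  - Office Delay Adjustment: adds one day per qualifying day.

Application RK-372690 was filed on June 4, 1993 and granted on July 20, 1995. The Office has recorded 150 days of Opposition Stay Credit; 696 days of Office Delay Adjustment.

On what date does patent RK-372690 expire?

(a) grant + 18 years → 20 July 2013.
(b) filing + 23 years → 4 June 2016.
Later of the two: 4 June 2016.
Opposition Stay Credit: +150 days → 1 November 2016.
Office Delay Adjustment: +696 days → 28 September 2018.

September 28, 2018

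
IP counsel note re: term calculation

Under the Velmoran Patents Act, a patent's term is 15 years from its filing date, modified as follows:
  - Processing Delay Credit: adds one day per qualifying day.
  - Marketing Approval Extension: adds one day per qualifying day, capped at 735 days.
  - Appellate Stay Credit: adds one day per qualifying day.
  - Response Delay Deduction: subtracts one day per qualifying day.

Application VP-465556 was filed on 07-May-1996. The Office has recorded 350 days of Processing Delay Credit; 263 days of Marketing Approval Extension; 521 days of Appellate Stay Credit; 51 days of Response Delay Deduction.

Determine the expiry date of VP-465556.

Base term: filing date + 15 years → 7 May 2011.
Processing Delay Credit: +350 days → 21 April 2012.
Marketing Approval Extension: 263 days (within the 735-day cap) → +263 days → 9 January 2013.
Appellate Stay Credit: +521 days → 14 June 2014.
Response Delay Deduction: −51 days → 24 April 2014.

April 24, 2014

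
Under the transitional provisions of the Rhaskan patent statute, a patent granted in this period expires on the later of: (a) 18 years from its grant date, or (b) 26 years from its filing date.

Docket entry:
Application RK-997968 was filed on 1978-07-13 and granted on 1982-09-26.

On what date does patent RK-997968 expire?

2004-07-13

(a) grant + 18 years → 26 September 2000.
(b) filing + 26 years → 13 July 2004.
Later of the two: 13 July 2004.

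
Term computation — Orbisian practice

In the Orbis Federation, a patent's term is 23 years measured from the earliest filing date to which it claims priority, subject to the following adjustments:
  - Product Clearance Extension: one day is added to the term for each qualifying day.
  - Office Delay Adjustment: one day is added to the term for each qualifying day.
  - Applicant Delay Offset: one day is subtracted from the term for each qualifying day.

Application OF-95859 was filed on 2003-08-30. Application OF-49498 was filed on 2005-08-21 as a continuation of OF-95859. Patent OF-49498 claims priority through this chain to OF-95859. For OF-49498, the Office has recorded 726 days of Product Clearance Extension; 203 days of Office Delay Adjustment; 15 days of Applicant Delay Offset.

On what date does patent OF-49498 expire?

Earliest priority filing: 30 August 2003.
Base term: 30 August 2003 + 23 years → 30 August 2026.
Product Clearance Extension: +726 days → 25 August 2028.
Office Delay Adjustment: +203 days → 16 March 2029.
Applicant Delay Offset: −15 days → 1 March 2029.

2029-03-01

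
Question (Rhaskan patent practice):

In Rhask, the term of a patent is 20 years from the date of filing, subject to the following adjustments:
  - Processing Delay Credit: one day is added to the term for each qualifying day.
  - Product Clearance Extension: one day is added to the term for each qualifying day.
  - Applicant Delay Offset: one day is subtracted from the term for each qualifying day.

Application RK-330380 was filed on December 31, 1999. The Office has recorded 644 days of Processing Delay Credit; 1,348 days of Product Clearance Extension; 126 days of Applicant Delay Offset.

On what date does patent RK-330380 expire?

2025-02-08

Base term: filing date + 20 years → 31 December 2019.
Processing Delay Credit: +644 days → 5 October 2021.
Product Clearance Extension: +1348 days → 14 June 2025.
Applicant Delay Offset: −126 days → 8 February 2025.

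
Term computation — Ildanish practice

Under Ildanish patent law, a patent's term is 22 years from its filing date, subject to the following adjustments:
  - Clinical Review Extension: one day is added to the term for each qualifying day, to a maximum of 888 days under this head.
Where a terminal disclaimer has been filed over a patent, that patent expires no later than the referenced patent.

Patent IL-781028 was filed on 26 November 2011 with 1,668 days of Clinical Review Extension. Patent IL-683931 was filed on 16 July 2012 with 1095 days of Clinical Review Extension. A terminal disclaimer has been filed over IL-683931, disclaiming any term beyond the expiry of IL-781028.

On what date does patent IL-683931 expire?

Natural term of IL-683931:
  Base: filing + 22 years → 16 July 2034.
  Clinical Review Extension: 1095 days claimed exceeds the 888-day cap, so +888 days → 20 December 2036.
Expiry of referenced patent IL-781028:
  Base: filing + 22 years → 26 November 2033.
  Clinical Review Extension: 1668 days claimed exceeds the 888-day cap, so +888 days → 2 May 2036.
Terminal disclaimer: IL-683931 expires on the earlier of 20 December 2036 and 2 May 2036.

2036-05-02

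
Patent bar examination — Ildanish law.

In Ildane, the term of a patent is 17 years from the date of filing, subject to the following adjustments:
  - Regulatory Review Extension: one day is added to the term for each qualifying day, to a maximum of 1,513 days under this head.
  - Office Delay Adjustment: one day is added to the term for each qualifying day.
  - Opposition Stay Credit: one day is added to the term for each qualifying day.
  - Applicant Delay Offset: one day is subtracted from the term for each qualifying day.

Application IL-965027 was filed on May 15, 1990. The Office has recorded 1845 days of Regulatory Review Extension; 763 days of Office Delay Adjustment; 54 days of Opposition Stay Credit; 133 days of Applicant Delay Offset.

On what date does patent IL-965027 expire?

May 20, 2013

Base term: filing date + 17 years → 15 May 2007.
Regulatory Review Extension: 1845 days claimed exceeds the 1513-day cap, so +1513 days → 6 July 2011.
Office Delay Adjustment: +763 days → 7 August 2013.
Opposition Stay Credit: +54 days → 30 September 2013.
Applicant Delay Offset: −133 days → 20 May 2013.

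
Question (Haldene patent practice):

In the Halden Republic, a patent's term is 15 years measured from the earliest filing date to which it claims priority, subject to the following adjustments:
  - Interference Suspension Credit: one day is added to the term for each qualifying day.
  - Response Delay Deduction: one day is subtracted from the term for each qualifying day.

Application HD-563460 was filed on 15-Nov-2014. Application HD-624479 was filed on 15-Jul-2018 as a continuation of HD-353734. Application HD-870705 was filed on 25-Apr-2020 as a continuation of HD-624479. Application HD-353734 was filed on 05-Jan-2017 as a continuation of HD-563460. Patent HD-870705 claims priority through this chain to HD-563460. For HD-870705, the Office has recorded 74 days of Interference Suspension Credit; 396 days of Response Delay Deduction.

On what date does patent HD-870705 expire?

2028-12-28

Earliest priority filing: 15 November 2014.
Base term: 15 November 2014 + 15 years → 15 November 2029.
Interference Suspension Credit: +74 days → 28 January 2030.
Response Delay Deduction: −396 days → 28 December 2028.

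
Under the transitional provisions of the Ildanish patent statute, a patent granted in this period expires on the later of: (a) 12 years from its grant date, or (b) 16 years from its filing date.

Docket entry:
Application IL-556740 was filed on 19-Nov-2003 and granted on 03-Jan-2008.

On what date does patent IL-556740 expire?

2020-01-03

(a) grant + 12 years → 3 January 2020.
(b) filing + 16 years → 19 November 2019.
Later of the two: 3 January 2020.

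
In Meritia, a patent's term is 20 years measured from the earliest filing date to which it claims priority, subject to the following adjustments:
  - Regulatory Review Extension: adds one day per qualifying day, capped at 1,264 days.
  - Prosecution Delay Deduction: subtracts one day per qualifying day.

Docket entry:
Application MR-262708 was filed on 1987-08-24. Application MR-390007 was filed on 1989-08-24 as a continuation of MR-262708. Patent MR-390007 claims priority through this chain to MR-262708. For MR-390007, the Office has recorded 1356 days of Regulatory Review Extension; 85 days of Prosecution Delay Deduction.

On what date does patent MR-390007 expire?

Earliest priority filing: 24 August 1987.
Base term: 24 August 1987 + 20 years → 24 August 2007.
Regulatory Review Extension: 1356 days claimed exceeds the 1264-day cap, so +1264 days → 8 February 2011.
Prosecution Delay Deduction: −85 days → 15 November 2010.

2010-11-15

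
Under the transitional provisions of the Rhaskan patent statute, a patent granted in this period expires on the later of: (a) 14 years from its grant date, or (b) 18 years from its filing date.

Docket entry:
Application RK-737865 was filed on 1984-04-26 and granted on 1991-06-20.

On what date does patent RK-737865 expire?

2005-06-20

(a) grant + 14 years → 20 June 2005.
(b) filing + 18 years → 26 April 2002.
Later of the two: 20 June 2005.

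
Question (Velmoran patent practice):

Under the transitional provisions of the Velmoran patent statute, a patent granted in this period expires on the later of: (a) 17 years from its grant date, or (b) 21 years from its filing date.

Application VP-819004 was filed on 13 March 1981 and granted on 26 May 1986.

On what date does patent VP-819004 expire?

2003-05-26

(a) grant + 17 years → 26 May 2003.
(b) filing + 21 years → 13 March 2002.
Later of the two: 26 May 2003.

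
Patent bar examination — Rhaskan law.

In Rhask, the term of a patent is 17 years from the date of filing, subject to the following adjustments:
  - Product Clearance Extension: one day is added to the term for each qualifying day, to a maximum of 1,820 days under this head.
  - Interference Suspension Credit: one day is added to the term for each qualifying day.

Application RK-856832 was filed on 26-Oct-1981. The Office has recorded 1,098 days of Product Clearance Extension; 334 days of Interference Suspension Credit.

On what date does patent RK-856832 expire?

2002-09-27

Base term: filing date + 17 years → 26 October 1998.
Product Clearance Extension: 1098 days (within the 1820-day cap) → +1098 days → 28 October 2001.
Interference Suspension Credit: +334 days → 27 September 2002.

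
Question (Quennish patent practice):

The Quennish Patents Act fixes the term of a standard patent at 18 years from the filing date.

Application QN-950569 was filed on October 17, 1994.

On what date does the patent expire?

Filing date + 18 years → 17 October 2012.

2012-10-17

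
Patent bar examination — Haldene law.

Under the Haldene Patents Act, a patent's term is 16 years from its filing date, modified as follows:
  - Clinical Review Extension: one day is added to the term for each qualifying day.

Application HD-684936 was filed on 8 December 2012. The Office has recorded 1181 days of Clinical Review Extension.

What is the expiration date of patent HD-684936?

March 3, 2032

Base term: filing date + 16 years → 8 December 2028.
Clinical Review Extension: +1181 days → 3 March 2032.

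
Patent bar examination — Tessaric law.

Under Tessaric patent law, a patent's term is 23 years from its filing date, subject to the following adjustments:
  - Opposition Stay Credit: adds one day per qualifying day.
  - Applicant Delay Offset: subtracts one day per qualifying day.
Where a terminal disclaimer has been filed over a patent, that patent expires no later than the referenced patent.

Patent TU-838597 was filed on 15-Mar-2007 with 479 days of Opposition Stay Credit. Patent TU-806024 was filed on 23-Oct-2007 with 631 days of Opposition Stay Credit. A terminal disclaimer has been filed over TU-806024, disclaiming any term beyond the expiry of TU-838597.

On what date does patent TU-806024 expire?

Natural term of TU-806024:
  Base: filing + 23 years → 23 October 2030.
  Opposition Stay Credit: +631 days → 15 July 2032.
Expiry of referenced patent TU-838597:
  Base: filing + 23 years → 15 March 2030.
  Opposition Stay Credit: +479 days → 7 July 2031.
Terminal disclaimer: TU-806024 expires on the earlier of 15 July 2032 and 7 July 2031.

2031-07-07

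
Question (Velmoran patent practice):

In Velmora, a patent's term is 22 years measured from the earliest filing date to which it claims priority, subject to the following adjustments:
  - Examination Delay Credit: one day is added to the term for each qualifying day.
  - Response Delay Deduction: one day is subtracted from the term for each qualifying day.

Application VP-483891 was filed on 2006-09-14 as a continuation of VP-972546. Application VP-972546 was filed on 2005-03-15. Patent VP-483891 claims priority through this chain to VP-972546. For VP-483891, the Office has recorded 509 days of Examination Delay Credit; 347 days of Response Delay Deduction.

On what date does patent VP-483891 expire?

Earliest priority filing: 15 March 2005.
Base term: 15 March 2005 + 22 years → 15 March 2027.
Examination Delay Credit: +509 days → 5 August 2028.
Response Delay Deduction: −347 days → 24 August 2027.

August 24, 2027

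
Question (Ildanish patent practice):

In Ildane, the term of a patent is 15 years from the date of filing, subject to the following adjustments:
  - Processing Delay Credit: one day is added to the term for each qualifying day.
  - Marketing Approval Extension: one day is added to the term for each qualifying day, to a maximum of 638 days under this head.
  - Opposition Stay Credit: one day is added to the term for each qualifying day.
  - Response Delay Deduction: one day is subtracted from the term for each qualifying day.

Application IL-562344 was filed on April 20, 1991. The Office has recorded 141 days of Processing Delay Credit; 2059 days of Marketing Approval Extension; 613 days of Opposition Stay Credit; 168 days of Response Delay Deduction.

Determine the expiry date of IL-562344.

August 26, 2009

Base term: filing date + 15 years → 20 April 2006.
Processing Delay Credit: +141 days → 8 September 2006.
Marketing Approval Extension: 2059 days claimed exceeds the 638-day cap, so +638 days → 7 June 2008.
Opposition Stay Credit: +613 days → 10 February 2010.
Response Delay Deduction: −168 days → 26 August 2009.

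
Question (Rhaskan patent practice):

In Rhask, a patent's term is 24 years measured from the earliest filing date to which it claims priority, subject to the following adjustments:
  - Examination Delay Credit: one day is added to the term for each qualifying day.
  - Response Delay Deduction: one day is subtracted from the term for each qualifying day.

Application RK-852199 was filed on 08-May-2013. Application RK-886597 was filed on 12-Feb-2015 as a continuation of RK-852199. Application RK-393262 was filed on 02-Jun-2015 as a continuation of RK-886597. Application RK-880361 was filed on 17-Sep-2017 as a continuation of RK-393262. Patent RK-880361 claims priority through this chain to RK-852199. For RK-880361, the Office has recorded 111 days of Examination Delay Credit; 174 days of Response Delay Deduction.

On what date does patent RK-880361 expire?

2037-03-06

Earliest priority filing: 8 May 2013.
Base term: 8 May 2013 + 24 years → 8 May 2037.
Examination Delay Credit: +111 days → 27 August 2037.
Response Delay Deduction: −174 days → 6 March 2037.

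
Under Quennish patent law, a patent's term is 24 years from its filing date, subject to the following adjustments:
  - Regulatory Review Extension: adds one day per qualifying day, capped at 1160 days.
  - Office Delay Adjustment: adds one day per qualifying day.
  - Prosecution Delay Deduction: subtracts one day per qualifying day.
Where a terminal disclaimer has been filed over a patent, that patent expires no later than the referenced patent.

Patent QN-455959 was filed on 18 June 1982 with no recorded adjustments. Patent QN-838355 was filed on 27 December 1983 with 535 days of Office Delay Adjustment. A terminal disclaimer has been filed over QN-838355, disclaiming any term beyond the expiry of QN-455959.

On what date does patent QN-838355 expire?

Natural term of QN-838355:
  Base: filing + 24 years → 27 December 2007.
  Office Delay Adjustment: +535 days → 14 June 2009.
Expiry of referenced patent QN-455959:
  Base: filing + 24 years → 18 June 2006.
Terminal disclaimer: QN-838355 expires on the earlier of 14 June 2009 and 18 June 2006.

2006-06-18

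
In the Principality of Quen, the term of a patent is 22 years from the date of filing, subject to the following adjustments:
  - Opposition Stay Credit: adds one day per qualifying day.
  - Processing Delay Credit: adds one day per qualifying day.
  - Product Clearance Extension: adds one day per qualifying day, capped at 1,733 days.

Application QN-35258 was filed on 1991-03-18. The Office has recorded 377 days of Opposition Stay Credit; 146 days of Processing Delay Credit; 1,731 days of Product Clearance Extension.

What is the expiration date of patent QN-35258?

2019-05-20

Base term: filing date + 22 years → 18 March 2013.
Opposition Stay Credit: +377 days → 30 March 2014.
Processing Delay Credit: +146 days → 23 August 2014.
Product Clearance Extension: 1731 days (within the 1733-day cap) → +1731 days → 20 May 2019.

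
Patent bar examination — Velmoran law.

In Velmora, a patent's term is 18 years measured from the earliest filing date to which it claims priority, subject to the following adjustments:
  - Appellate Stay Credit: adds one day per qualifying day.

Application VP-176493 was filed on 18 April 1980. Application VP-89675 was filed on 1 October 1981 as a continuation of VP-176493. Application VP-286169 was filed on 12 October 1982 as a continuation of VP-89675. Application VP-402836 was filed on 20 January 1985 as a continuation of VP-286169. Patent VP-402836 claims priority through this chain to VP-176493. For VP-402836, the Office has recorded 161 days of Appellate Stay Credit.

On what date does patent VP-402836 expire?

Earliest priority filing: 18 April 1980.
Base term: 18 April 1980 + 18 years → 18 April 1998.
Appellate Stay Credit: +161 days → 26 September 1998.

September 26, 1998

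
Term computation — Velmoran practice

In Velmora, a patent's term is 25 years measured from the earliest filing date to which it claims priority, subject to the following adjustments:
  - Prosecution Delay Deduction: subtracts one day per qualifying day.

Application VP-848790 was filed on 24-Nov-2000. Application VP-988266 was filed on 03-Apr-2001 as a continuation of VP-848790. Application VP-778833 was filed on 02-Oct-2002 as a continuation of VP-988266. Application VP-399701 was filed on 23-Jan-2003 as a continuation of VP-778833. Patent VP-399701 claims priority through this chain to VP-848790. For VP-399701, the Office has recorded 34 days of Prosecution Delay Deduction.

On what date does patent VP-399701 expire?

Earliest priority filing: 24 November 2000.
Base term: 24 November 2000 + 25 years → 24 November 2025.
Prosecution Delay Deduction: −34 days → 21 October 2025.

October 21, 2025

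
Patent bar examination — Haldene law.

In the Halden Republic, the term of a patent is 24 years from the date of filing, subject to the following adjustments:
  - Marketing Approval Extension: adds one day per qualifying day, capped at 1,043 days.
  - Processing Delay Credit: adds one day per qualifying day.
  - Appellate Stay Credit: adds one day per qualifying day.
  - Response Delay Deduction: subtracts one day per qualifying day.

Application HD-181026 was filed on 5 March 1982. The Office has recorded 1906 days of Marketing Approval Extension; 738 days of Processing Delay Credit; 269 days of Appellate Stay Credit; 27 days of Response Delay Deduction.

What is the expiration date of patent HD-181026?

Base term: filing date + 24 years → 5 March 2006.
Marketing Approval Extension: 1906 days claimed exceeds the 1043-day cap, so +1043 days → 11 January 2009.
Processing Delay Credit: +738 days → 19 January 2011.
Appellate Stay Credit: +269 days → 15 October 2011.
Response Delay Deduction: −27 days → 18 September 2011.

September 18, 2011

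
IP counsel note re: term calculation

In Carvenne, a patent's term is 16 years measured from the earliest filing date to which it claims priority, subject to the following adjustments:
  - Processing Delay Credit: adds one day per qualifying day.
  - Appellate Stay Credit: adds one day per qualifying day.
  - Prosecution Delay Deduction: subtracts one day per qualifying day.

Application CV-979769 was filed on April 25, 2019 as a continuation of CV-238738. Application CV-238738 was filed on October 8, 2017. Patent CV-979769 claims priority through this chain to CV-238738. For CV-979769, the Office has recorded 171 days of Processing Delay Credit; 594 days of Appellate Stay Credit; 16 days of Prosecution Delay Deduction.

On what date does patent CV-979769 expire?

October 27, 2035

Earliest priority filing: 8 October 2017.
Base term: 8 October 2017 + 16 years → 8 October 2033.
Processing Delay Credit: +171 days → 28 March 2034.
Appellate Stay Credit: +594 days → 12 November 2035.
Prosecution Delay Deduction: −16 days → 27 October 2035.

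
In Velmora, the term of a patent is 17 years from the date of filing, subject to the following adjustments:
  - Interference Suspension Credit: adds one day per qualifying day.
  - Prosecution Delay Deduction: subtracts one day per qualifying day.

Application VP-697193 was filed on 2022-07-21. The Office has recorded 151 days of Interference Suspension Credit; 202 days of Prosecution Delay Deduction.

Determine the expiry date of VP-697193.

May 31, 2039

Base term: filing date + 17 years → 21 July 2039.
Interference Suspension Credit: +151 days → 19 December 2039.
Prosecution Delay Deduction: −202 days → 31 May 2039.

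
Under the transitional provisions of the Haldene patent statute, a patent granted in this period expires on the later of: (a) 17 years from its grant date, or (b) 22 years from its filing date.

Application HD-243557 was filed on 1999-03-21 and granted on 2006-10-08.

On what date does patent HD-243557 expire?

October 8, 2023

(a) grant + 17 years → 8 October 2023.
(b) filing + 22 years → 21 March 2021.
Later of the two: 8 October 2023.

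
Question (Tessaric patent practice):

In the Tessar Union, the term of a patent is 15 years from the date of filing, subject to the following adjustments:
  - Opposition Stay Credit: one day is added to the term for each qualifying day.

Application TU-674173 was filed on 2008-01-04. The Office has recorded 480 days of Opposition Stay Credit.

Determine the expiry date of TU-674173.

Base term: filing date + 15 years → 4 January 2023.
Opposition Stay Credit: +480 days → 28 April 2024.

April 28, 2024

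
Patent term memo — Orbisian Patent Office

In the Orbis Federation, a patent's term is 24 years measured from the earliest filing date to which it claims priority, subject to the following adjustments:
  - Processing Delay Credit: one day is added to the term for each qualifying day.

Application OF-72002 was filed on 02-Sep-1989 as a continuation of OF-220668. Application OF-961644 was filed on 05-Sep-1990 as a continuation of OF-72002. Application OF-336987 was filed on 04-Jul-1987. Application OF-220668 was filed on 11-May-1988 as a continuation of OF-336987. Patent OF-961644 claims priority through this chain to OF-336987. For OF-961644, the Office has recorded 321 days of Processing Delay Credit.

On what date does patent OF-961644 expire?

May 20, 2012

Earliest priority filing: 4 July 1987.
Base term: 4 July 1987 + 24 years → 4 July 2011.
Processing Delay Credit: +321 days → 20 May 2012.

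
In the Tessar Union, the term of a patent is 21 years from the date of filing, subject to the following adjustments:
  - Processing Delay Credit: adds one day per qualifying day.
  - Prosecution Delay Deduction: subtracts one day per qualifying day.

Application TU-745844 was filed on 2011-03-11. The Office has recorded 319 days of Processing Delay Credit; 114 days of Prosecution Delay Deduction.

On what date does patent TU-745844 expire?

2032-10-02

Base term: filing date + 21 years → 11 March 2032.
Processing Delay Credit: +319 days → 24 January 2033.
Prosecution Delay Deduction: −114 days → 2 October 2032.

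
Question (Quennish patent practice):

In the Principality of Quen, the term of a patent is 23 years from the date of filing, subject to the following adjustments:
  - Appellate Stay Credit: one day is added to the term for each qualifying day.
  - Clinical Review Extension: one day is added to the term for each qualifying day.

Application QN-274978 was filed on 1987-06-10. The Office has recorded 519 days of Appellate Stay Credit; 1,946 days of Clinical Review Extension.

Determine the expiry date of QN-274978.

2017-03-10

Base term: filing date + 23 years → 10 June 2010.
Appellate Stay Credit: +519 days → 11 November 2011.
Clinical Review Extension: +1946 days → 10 March 2017.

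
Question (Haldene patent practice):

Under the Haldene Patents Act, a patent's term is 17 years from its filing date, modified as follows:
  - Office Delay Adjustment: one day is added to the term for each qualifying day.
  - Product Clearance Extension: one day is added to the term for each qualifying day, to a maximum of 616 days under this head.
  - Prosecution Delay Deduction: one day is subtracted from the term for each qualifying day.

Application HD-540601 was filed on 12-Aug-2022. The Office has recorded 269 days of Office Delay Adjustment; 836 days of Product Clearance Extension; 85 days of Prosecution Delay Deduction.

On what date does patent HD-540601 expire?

2041-10-20

Base term: filing date + 17 years → 12 August 2039.
Office Delay Adjustment: +269 days → 7 May 2040.
Product Clearance Extension: 836 days claimed exceeds the 616-day cap, so +616 days → 13 January 2042.
Prosecution Delay Deduction: −85 days → 20 October 2041.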